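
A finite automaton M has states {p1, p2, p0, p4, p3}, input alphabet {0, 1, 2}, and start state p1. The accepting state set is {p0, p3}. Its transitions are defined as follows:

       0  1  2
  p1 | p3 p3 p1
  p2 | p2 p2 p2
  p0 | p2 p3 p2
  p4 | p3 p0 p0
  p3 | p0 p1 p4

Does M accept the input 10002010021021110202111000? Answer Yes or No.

No

start at p1
read '1': p1 → p3
read '0': p3 → p0
read '0': p0 → p2
read '0': p2 → p2
read '2': p2 → p2
read '0': p2 → p2
read '1': p2 → p2
read '0': p2 → p2
read '0': p2 → p2
read '2': p2 → p2
read '1': p2 → p2
read '0': p2 → p2
read '2': p2 → p2
read '1': p2 → p2
read '1': p2 → p2
read '1': p2 → p2
read '0': p2 → p2
read '2': p2 → p2
read '0': p2 → p2
read '2': p2 → p2
read '1': p2 → p2
read '1': p2 → p2
read '1': p2 → p2
read '0': p2 → p2
read '0': p2 → p2
read '0': p2 → p2
End state p2 is not accepting.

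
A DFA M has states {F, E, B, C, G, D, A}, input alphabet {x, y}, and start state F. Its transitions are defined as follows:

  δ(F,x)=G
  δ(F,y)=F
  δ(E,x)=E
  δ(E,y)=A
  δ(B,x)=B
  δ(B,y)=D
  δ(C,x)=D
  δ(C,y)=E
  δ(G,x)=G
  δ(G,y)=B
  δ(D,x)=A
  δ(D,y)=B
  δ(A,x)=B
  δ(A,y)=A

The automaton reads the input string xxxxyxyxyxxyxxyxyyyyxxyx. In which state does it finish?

start at F
read 'x': F → G
read 'x': G → G
read 'x': G → G
read 'x': G → G
read 'y': G → B
read 'x': B → B
read 'y': B → D
read 'x': D → A
read 'y': A → A
read 'x': A → B
read 'x': B → B
read 'y': B → D
read 'x': D → A
read 'x': A → B
read 'y': B → D
read 'x': D → A
read 'y': A → A
read 'y': A → A
read 'y': A → A
read 'y': A → A
read 'x': A → B
read 'x': B → B
read 'y': B → D
read 'x': D → A

A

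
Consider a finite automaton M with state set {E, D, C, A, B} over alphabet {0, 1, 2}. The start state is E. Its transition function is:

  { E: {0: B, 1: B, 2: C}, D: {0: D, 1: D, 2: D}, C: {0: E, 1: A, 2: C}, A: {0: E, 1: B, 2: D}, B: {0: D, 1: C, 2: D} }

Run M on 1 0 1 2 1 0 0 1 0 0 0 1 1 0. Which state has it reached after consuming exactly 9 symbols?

D

E → B → D → D → D → D → D → D → D → D
After 9 symbols: D.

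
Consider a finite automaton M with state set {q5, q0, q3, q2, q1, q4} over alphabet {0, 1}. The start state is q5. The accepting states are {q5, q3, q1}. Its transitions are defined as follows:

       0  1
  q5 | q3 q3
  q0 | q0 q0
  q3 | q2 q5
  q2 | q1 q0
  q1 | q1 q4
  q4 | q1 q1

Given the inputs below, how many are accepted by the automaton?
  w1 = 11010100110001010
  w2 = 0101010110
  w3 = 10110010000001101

w1:
  start at q5
  read '1': q5 → q3
  read '1': q3 → q5
  read '0': q5 → q3
  read '1': q3 → q5
  read '0': q5 → q3
  read '1': q3 → q5
  read '0': q5 → q3
  read '0': q3 → q2
  read '1': q2 → q0
  read '1': q0 → q0
  read '0': q0 → q0
  read '0': q0 → q0
  read '0': q0 → q0
  read '1': q0 → q0
  read '0': q0 → q0
  read '1': q0 → q0
  read '0': q0 → q0
  end q0, rejected
w2:
  start at q5
  read '0': q5 → q3
  read '1': q3 → q5
  read '0': q5 → q3
  read '1': q3 → q5
  read '0': q5 → q3
  read '1': q3 → q5
  read '0': q5 → q3
  read '1': q3 → q5
  read '1': q5 → q3
  read '0': q3 → q2
  end q2, rejected
w3:
  start at q5
  read '1': q5 → q3
  read '0': q3 → q2
  read '1': q2 → q0
  read '1': q0 → q0
  read '0': q0 → q0
  read '0': q0 → q0
  read '1': q0 → q0
  read '0': q0 → q0
  read '0': q0 → q0
  read '0': q0 → q0
  read '0': q0 → q0
  read '0': q0 → q0
  read '0': q0 → q0
  read '1': q0 → q0
  read '1': q0 → q0
  read '0': q0 → q0
  read '1': q0 → q0
  end q0, rejected

0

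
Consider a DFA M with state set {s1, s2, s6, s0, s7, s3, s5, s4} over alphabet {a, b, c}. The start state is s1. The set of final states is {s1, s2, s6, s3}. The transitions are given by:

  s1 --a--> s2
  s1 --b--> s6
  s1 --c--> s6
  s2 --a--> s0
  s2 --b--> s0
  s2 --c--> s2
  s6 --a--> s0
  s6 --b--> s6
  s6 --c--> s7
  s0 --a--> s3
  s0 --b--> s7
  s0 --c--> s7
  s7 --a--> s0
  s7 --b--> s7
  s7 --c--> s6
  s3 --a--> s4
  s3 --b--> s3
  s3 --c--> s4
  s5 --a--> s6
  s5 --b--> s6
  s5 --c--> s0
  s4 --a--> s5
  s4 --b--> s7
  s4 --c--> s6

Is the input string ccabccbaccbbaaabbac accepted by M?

No

Trace: s1 -c-> s6 -c-> s7 -a-> s0 -b-> s7 -c-> s6 -c-> s7 -b-> s7 -a-> s0 -c-> s7 -c-> s6 -b-> s6 -b-> s6 -a-> s0 -a-> s3 -a-> s4 -b-> s7 -b-> s7 -a-> s0 -c-> s7
End state s7 is not accepting.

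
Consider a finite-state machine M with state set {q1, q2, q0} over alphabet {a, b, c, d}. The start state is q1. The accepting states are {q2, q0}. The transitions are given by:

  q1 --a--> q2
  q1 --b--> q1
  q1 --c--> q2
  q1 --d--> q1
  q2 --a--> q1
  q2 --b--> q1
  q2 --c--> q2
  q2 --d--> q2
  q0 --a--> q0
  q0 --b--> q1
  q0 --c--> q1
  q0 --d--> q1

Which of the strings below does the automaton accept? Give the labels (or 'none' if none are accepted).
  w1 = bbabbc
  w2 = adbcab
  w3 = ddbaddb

w1

w1:
  start at q1
  read 'b': q1 → q1
  read 'b': q1 → q1
  read 'a': q1 → q2
  read 'b': q2 → q1
  read 'b': q1 → q1
  read 'c': q1 → q2
  end q2, accepted
w2:
  start at q1
  read 'a': q1 → q2
  read 'd': q2 → q2
  read 'b': q2 → q1
  read 'c': q1 → q2
  read 'a': q2 → q1
  read 'b': q1 → q1
  end q1, rejected
w3:
  start at q1
  read 'd': q1 → q1
  read 'd': q1 → q1
  read 'b': q1 → q1
  read 'a': q1 → q2
  read 'd': q2 → q2
  read 'd': q2 → q2
  read 'b': q2 → q1
  end q1, rejected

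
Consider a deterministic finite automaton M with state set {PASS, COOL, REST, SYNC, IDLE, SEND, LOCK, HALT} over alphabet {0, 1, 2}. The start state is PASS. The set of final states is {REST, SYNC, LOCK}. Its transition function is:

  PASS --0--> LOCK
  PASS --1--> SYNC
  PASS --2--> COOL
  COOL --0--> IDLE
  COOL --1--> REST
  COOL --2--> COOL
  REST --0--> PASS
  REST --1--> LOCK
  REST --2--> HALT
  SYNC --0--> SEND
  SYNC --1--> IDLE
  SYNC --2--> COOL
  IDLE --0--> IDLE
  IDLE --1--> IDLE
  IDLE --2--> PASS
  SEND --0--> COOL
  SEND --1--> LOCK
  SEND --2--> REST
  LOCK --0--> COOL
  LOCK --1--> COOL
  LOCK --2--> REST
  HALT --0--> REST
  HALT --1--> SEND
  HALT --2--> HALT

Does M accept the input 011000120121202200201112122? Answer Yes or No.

No

start at PASS
read '0': PASS → LOCK
read '1': LOCK → COOL
read '1': COOL → REST
read '0': REST → PASS
read '0': PASS → LOCK
read '0': LOCK → COOL
read '1': COOL → REST
read '2': REST → HALT
read '0': HALT → REST
read '1': REST → LOCK
read '2': LOCK → REST
read '1': REST → LOCK
read '2': LOCK → REST
read '0': REST → PASS
read '2': PASS → COOL
read '2': COOL → COOL
read '0': COOL → IDLE
read '0': IDLE → IDLE
read '2': IDLE → PASS
read '0': PASS → LOCK
read '1': LOCK → COOL
read '1': COOL → REST
read '1': REST → LOCK
read '2': LOCK → REST
read '1': REST → LOCK
read '2': LOCK → REST
read '2': REST → HALT
End state HALT is not accepting.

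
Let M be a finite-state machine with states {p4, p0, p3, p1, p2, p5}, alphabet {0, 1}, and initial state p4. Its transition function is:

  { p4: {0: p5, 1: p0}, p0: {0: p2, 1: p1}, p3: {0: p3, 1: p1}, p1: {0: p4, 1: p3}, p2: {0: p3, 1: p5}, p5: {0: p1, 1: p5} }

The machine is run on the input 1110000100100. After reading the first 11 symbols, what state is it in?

Trace: p4 -1-> p0 -1-> p1 -1-> p3 -0-> p3 -0-> p3 -0-> p3 -0-> p3 -1-> p1 -0-> p4 -0-> p5 -1-> p5
After 11 symbols: p5.

p5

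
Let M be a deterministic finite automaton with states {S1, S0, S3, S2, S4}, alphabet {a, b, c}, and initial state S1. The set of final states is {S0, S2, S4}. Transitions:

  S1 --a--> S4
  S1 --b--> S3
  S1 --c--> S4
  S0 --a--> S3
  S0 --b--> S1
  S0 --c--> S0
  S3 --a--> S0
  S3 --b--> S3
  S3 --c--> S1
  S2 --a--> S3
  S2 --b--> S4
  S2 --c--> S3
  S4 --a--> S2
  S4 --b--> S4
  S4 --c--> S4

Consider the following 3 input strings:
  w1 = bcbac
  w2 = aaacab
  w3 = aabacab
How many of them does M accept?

w1: Trace: S1 -b-> S3 -c-> S1 -b-> S3 -a-> S0 -c-> S0  → end S0, accepted
w2: Trace: S1 -a-> S4 -a-> S2 -a-> S3 -c-> S1 -a-> S4 -b-> S4  → end S4, accepted
w3: Trace: S1 -a-> S4 -a-> S2 -b-> S4 -a-> S2 -c-> S3 -a-> S0 -b-> S1  → end S1, rejected

2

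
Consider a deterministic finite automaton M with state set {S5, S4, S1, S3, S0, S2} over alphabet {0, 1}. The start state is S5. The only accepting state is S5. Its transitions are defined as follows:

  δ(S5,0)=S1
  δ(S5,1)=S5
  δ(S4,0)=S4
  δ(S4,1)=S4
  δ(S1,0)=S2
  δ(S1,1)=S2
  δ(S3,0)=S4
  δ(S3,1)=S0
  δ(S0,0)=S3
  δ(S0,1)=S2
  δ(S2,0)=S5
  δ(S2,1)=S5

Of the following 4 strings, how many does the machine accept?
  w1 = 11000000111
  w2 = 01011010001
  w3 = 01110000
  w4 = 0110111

w1: Trace: S5 -1-> S5 -1-> S5 -0-> S1 -0-> S2 -0-> S5 -0-> S1 -0-> S2 -0-> S5 -1-> S5 -1-> S5 -1-> S5  → end S5, accepted
w2: Trace: S5 -0-> S1 -1-> S2 -0-> S5 -1-> S5 -1-> S5 -0-> S1 -1-> S2 -0-> S5 -0-> S1 -0-> S2 -1-> S5  → end S5, accepted
w3: Trace: S5 -0-> S1 -1-> S2 -1-> S5 -1-> S5 -0-> S1 -0-> S2 -0-> S5 -0-> S1  → end S1, rejected
w4: Trace: S5 -0-> S1 -1-> S2 -1-> S5 -0-> S1 -1-> S2 -1-> S5 -1-> S5  → end S5, accepted

3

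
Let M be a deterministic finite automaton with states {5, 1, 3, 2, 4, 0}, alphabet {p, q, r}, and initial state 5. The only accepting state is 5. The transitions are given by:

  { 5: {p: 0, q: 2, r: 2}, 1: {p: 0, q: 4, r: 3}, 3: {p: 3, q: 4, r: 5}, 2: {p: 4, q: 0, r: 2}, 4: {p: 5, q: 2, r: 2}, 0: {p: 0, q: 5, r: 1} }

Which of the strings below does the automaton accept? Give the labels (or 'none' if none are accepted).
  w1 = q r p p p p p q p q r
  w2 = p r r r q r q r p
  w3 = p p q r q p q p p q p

none

w1: Trace: 5 -q-> 2 -r-> 2 -p-> 4 -p-> 5 -p-> 0 -p-> 0 -p-> 0 -q-> 5 -p-> 0 -q-> 5 -r-> 2  → end 2, rejected
w2: Trace: 5 -p-> 0 -r-> 1 -r-> 3 -r-> 5 -q-> 2 -r-> 2 -q-> 0 -r-> 1 -p-> 0  → end 0, rejected
w3: Trace: 5 -p-> 0 -p-> 0 -q-> 5 -r-> 2 -q-> 0 -p-> 0 -q-> 5 -p-> 0 -p-> 0 -q-> 5 -p-> 0  → end 0, rejected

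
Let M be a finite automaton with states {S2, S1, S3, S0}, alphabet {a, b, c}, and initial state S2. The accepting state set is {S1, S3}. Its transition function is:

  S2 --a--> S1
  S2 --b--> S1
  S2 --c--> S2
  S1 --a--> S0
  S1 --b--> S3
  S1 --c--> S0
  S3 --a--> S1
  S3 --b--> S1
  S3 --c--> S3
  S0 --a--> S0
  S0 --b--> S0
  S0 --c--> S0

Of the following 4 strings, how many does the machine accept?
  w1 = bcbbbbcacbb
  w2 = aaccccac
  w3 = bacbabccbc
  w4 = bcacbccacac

0

w1: Trace: S2 -b-> S1 -c-> S0 -b-> S0 -b-> S0 -b-> S0 -b-> S0 -c-> S0 -a-> S0 -c-> S0 -b-> S0 -b-> S0  → end S0, rejected
w2: Trace: S2 -a-> S1 -a-> S0 -c-> S0 -c-> S0 -c-> S0 -c-> S0 -a-> S0 -c-> S0  → end S0, rejected
w3: Trace: S2 -b-> S1 -a-> S0 -c-> S0 -b-> S0 -a-> S0 -b-> S0 -c-> S0 -c-> S0 -b-> S0 -c-> S0  → end S0, rejected
w4: Trace: S2 -b-> S1 -c-> S0 -a-> S0 -c-> S0 -b-> S0 -c-> S0 -c-> S0 -a-> S0 -c-> S0 -a-> S0 -c-> S0  → end S0, rejected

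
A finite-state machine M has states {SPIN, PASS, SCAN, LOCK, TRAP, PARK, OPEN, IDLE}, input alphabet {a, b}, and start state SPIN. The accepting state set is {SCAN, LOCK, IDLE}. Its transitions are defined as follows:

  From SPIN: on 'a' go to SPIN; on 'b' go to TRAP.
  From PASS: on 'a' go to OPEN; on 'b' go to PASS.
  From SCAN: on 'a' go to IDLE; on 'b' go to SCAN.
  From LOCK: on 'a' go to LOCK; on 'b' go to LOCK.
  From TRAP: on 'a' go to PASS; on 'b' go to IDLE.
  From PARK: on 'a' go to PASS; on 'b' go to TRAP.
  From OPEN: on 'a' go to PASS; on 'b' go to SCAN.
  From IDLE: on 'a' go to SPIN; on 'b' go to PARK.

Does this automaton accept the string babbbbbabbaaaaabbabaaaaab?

No

Trace: SPIN -b-> TRAP -a-> PASS -b-> PASS -b-> PASS -b-> PASS -b-> PASS -b-> PASS -a-> OPEN -b-> SCAN -b-> SCAN -a-> IDLE -a-> SPIN -a-> SPIN -a-> SPIN -a-> SPIN -b-> TRAP -b-> IDLE -a-> SPIN -b-> TRAP -a-> PASS -a-> OPEN -a-> PASS -a-> OPEN -a-> PASS -b-> PASS
End state PASS is not accepting.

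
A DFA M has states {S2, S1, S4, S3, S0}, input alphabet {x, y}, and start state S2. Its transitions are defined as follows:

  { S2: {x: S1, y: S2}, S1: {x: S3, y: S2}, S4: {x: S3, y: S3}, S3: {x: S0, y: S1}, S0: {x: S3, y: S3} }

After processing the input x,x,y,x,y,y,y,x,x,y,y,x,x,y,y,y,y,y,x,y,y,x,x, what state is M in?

S3

Trace: S2 -x-> S1 -x-> S3 -y-> S1 -x-> S3 -y-> S1 -y-> S2 -y-> S2 -x-> S1 -x-> S3 -y-> S1 -y-> S2 -x-> S1 -x-> S3 -y-> S1 -y-> S2 -y-> S2 -y-> S2 -y-> S2 -x-> S1 -y-> S2 -y-> S2 -x-> S1 -x-> S3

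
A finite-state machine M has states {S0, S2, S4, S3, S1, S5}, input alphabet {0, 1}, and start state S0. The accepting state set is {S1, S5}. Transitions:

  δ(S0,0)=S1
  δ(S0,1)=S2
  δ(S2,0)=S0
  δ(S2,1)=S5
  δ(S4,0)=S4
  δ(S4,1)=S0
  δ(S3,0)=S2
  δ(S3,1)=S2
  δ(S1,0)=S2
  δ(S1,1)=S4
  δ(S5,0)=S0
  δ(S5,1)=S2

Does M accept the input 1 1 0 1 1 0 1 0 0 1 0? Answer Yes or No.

No

Trace: S0 -1-> S2 -1-> S5 -0-> S0 -1-> S2 -1-> S5 -0-> S0 -1-> S2 -0-> S0 -0-> S1 -1-> S4 -0-> S4
End state S4 is not accepting.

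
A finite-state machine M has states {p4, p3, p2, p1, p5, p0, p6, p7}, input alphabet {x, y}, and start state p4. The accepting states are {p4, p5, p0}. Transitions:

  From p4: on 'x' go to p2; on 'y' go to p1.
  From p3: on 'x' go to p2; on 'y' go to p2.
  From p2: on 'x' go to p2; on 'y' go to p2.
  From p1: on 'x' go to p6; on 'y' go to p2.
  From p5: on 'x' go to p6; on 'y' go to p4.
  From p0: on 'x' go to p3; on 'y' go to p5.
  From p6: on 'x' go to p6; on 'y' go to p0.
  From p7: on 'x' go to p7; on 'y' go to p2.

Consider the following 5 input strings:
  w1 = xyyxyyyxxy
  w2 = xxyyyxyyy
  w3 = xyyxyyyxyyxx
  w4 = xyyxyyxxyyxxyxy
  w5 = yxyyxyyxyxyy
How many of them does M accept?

0

w1: Trace: p4 -x-> p2 -y-> p2 -y-> p2 -x-> p2 -y-> p2 -y-> p2 -y-> p2 -x-> p2 -x-> p2 -y-> p2  → end p2, rejected
w2: Trace: p4 -x-> p2 -x-> p2 -y-> p2 -y-> p2 -y-> p2 -x-> p2 -y-> p2 -y-> p2 -y-> p2  → end p2, rejected
w3: Trace: p4 -x-> p2 -y-> p2 -y-> p2 -x-> p2 -y-> p2 -y-> p2 -y-> p2 -x-> p2 -y-> p2 -y-> p2 -x-> p2 -x-> p2  → end p2, rejected
w4: Trace: p4 -x-> p2 -y-> p2 -y-> p2 -x-> p2 -y-> p2 -y-> p2 -x-> p2 -x-> p2 -y-> p2 -y-> p2 -x-> p2 -x-> p2 -y-> p2 -x-> p2 -y-> p2  → end p2, rejected
w5: Trace: p4 -y-> p1 -x-> p6 -y-> p0 -y-> p5 -x-> p6 -y-> p0 -y-> p5 -x-> p6 -y-> p0 -x-> p3 -y-> p2 -y-> p2  → end p2, rejected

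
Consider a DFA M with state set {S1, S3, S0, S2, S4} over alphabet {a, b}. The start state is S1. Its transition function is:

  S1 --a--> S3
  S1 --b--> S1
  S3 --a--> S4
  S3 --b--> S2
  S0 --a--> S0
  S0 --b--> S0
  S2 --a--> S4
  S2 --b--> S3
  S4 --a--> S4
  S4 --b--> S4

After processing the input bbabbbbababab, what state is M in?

start at S1
read 'b': S1 → S1
read 'b': S1 → S1
read 'a': S1 → S3
read 'b': S3 → S2
read 'b': S2 → S3
read 'b': S3 → S2
read 'b': S2 → S3
read 'a': S3 → S4
read 'b': S4 → S4
read 'a': S4 → S4
read 'b': S4 → S4
read 'a': S4 → S4
read 'b': S4 → S4

S4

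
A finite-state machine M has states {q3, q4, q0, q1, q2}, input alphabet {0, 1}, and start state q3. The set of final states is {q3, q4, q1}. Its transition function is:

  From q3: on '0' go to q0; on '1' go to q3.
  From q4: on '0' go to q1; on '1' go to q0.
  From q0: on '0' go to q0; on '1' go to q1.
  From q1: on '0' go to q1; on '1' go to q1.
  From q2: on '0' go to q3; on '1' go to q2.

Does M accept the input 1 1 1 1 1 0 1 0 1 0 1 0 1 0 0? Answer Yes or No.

Yes

start at q3
read '1': q3 → q3
read '1': q3 → q3
read '1': q3 → q3
read '1': q3 → q3
read '1': q3 → q3
read '0': q3 → q0
read '1': q0 → q1
read '0': q1 → q1
read '1': q1 → q1
read '0': q1 → q1
read '1': q1 → q1
read '0': q1 → q1
read '1': q1 → q1
read '0': q1 → q1
read '0': q1 → q1
End state q1 is accepting.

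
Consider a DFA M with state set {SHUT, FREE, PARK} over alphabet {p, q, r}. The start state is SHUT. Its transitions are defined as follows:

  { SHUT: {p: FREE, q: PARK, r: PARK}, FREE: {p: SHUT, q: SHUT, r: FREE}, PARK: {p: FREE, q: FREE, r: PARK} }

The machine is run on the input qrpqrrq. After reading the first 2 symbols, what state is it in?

PARK

Trace: SHUT -q-> PARK -r-> PARK
After 2 symbols: PARK.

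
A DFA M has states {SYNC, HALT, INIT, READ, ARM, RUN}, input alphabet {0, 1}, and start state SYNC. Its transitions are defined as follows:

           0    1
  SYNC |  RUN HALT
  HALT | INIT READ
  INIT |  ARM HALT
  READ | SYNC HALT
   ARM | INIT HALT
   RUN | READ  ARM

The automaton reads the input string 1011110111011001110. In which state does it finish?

SYNC → HALT → INIT → HALT → READ → HALT → READ → SYNC → HALT → READ → HALT → INIT → HALT → READ → SYNC → RUN → ARM → HALT → READ → SYNC

SYNC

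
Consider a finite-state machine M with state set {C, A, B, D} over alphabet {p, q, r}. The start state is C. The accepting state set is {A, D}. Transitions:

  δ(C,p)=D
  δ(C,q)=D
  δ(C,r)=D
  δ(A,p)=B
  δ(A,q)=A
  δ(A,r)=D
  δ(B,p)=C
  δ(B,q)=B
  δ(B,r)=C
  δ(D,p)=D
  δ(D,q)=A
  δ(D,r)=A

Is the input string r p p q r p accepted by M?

Yes

start at C
read 'r': C → D
read 'p': D → D
read 'p': D → D
read 'q': D → A
read 'r': A → D
read 'p': D → D
End state D is accepting.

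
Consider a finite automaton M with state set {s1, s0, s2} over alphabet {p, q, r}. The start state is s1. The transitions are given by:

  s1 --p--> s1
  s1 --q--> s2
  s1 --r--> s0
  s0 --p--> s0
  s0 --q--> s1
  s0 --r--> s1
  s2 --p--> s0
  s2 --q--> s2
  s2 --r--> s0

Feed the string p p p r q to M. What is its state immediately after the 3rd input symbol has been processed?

s1

start at s1
read 'p': s1 → s1
read 'p': s1 → s1
read 'p': s1 → s1
After 3 symbols: s1.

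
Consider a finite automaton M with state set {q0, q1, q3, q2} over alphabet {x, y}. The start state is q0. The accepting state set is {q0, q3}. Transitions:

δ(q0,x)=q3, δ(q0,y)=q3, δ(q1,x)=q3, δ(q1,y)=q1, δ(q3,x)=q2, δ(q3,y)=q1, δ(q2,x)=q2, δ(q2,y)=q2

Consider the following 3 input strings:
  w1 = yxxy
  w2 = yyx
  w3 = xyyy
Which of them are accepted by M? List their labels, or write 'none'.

w1: q0 → q3 → q2 → q2 → q2  → end q2, rejected
w2: q0 → q3 → q1 → q3  → end q3, accepted
w3: q0 → q3 → q1 → q1 → q1  → end q1, rejected

w2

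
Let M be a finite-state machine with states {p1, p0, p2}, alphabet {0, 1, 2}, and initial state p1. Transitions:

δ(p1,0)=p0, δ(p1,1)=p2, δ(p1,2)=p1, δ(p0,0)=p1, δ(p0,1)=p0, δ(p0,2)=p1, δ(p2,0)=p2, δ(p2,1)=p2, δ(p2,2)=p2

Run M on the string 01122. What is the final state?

p1 → p0 → p0 → p0 → p1 → p1

p1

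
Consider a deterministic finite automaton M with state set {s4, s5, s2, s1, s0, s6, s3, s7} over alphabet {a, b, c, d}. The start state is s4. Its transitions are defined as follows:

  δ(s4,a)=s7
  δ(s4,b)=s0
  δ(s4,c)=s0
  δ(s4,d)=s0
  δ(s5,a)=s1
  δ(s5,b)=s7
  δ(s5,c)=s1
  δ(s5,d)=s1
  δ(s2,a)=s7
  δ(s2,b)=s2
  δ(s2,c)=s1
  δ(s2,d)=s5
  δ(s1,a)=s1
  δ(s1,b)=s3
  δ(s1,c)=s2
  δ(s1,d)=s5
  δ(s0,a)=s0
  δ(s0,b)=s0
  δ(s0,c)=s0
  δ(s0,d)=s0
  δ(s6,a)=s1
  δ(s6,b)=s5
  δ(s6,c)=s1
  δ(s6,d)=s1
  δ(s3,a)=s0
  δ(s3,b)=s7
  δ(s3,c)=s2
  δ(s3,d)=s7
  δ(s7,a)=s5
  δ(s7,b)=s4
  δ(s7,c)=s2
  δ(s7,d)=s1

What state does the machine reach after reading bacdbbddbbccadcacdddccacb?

s0

s4 → s0 → s0 → s0 → s0 → s0 → s0 → s0 → s0 → s0 → s0 → s0 → s0 → s0 → s0 → s0 → s0 → s0 → s0 → s0 → s0 → s0 → s0 → s0 → s0 → s0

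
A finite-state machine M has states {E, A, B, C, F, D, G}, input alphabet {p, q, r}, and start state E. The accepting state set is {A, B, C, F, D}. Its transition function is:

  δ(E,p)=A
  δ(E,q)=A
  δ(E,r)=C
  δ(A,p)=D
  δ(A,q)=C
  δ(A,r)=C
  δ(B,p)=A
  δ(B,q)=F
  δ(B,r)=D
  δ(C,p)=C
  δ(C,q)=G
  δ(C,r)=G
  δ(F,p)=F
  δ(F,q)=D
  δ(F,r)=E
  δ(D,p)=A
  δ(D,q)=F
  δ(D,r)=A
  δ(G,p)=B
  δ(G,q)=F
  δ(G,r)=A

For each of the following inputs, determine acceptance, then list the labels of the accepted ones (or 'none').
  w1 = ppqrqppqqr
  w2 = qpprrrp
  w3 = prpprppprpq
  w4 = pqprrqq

w1: Trace: E -p-> A -p-> D -q-> F -r-> E -q-> A -p-> D -p-> A -q-> C -q-> G -r-> A  → end A, accepted
w2: Trace: E -q-> A -p-> D -p-> A -r-> C -r-> G -r-> A -p-> D  → end D, accepted
w3: Trace: E -p-> A -r-> C -p-> C -p-> C -r-> G -p-> B -p-> A -p-> D -r-> A -p-> D -q-> F  → end F, accepted
w4: Trace: E -p-> A -q-> C -p-> C -r-> G -r-> A -q-> C -q-> G  → end G, rejected

w1, w2, w3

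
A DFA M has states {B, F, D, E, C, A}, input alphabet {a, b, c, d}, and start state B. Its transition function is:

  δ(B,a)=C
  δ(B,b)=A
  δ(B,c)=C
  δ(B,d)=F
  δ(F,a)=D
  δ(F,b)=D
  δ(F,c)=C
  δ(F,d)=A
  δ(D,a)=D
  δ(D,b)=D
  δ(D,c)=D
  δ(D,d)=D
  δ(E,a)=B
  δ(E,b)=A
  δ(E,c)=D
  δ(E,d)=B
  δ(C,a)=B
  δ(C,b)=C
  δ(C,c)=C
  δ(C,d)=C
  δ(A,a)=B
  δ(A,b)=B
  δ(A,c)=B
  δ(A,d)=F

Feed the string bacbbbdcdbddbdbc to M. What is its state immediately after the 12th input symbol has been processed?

C

B → A → B → C → C → C → C → C → C → C → C → C → C
After 12 symbols: C.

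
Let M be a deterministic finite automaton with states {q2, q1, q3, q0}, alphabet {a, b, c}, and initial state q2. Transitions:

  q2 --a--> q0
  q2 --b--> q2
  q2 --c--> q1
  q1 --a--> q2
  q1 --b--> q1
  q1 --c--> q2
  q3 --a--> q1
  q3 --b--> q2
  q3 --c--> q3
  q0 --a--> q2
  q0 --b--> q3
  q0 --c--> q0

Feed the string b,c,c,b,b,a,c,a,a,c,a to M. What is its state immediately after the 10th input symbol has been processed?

q0

q2 → q2 → q1 → q2 → q2 → q2 → q0 → q0 → q2 → q0 → q0
After 10 symbols: q0.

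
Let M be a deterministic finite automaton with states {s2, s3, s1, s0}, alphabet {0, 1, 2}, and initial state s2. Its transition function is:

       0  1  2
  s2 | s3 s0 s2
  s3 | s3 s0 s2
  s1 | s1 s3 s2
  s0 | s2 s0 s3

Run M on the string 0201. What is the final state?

s0

start at s2
read '0': s2 → s3
read '2': s3 → s2
read '0': s2 → s3
read '1': s3 → s0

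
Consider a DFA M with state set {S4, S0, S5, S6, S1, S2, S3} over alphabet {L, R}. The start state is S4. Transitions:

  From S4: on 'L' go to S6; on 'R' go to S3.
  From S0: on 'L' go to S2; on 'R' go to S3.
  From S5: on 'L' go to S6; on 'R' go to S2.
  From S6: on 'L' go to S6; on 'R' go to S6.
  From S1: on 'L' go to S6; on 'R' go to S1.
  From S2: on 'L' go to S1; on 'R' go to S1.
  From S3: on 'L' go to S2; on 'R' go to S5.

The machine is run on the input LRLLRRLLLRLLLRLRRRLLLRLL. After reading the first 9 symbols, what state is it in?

S6

S4 → S6 → S6 → S6 → S6 → S6 → S6 → S6 → S6 → S6
After 9 symbols: S6.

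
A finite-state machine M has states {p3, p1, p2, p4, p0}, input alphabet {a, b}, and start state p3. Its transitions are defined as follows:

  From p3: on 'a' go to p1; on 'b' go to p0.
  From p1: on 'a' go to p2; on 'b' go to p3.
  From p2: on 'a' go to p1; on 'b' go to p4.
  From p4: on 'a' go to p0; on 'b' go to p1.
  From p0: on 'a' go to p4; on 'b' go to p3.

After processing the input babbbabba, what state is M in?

p1

Trace: p3 -b-> p0 -a-> p4 -b-> p1 -b-> p3 -b-> p0 -a-> p4 -b-> p1 -b-> p3 -a-> p1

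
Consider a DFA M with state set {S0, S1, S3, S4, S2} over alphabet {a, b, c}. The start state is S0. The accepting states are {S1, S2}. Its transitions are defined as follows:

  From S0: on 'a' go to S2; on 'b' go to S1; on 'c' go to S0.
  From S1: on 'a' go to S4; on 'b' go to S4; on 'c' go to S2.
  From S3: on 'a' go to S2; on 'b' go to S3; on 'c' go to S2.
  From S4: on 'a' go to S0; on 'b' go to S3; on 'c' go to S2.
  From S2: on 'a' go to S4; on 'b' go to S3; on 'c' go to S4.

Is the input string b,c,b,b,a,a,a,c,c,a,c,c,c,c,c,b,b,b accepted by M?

S0 → S1 → S2 → S3 → S3 → S2 → S4 → S0 → S0 → S0 → S2 → S4 → S2 → S4 → S2 → S4 → S3 → S3 → S3
End state S3 is not accepting.

No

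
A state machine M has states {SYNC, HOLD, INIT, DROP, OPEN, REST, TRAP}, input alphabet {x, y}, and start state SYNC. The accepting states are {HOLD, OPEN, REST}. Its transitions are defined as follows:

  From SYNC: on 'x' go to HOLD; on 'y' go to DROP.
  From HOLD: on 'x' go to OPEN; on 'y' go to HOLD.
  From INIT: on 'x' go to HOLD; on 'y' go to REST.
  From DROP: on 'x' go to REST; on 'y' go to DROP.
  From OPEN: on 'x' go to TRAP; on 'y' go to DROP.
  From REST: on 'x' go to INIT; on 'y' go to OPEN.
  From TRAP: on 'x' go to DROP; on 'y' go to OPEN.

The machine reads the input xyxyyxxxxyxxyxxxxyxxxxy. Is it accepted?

SYNC → HOLD → HOLD → OPEN → DROP → DROP → REST → INIT → HOLD → OPEN → DROP → REST → INIT → REST → INIT → HOLD → OPEN → TRAP → OPEN → TRAP → DROP → REST → INIT → REST
End state REST is accepting.

Yes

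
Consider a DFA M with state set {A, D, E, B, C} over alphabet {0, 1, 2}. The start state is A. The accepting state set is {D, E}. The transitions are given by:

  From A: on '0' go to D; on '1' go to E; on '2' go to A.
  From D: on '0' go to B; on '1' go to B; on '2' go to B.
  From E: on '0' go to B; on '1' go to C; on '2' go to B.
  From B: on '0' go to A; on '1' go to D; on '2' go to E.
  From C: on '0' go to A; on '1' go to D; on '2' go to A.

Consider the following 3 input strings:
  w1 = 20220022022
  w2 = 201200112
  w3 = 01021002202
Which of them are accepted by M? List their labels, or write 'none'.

w1

w1: Trace: A -2-> A -0-> D -2-> B -2-> E -0-> B -0-> A -2-> A -2-> A -0-> D -2-> B -2-> E  → end E, accepted
w2: Trace: A -2-> A -0-> D -1-> B -2-> E -0-> B -0-> A -1-> E -1-> C -2-> A  → end A, rejected
w3: Trace: A -0-> D -1-> B -0-> A -2-> A -1-> E -0-> B -0-> A -2-> A -2-> A -0-> D -2-> B  → end B, rejected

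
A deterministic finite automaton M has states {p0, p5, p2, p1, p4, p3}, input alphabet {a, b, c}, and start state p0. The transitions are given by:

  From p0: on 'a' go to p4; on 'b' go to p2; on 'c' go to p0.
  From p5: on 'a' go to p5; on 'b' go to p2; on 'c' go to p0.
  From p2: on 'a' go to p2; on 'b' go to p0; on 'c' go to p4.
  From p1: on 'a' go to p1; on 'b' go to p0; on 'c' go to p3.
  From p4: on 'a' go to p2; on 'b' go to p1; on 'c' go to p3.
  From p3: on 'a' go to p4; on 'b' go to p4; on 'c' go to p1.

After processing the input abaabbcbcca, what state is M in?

start at p0
read 'a': p0 → p4
read 'b': p4 → p1
read 'a': p1 → p1
read 'a': p1 → p1
read 'b': p1 → p0
read 'b': p0 → p2
read 'c': p2 → p4
read 'b': p4 → p1
read 'c': p1 → p3
read 'c': p3 → p1
read 'a': p1 → p1

p1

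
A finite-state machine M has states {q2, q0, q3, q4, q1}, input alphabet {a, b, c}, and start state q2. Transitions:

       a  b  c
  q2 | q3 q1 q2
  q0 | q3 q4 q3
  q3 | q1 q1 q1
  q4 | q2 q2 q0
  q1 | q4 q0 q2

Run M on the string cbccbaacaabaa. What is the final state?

q1

q2 → q2 → q1 → q2 → q2 → q1 → q4 → q2 → q2 → q3 → q1 → q0 → q3 → q1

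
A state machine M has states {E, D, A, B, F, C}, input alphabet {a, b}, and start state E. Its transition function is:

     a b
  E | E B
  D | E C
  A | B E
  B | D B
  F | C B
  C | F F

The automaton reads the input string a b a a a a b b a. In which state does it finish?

Trace: E -a-> E -b-> B -a-> D -a-> E -a-> E -a-> E -b-> B -b-> B -a-> D

D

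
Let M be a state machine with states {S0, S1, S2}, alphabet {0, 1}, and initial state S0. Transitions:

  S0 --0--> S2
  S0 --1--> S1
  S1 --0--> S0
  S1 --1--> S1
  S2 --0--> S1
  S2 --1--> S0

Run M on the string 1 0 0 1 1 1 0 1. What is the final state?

S1

S0 → S1 → S0 → S2 → S0 → S1 → S1 → S0 → S1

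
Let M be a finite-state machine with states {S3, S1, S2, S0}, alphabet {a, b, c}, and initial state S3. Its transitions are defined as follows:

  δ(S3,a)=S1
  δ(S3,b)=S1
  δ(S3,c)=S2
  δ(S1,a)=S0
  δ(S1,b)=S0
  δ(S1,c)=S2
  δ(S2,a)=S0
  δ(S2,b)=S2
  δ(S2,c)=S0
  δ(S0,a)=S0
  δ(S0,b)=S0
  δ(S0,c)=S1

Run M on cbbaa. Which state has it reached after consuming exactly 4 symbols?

S0

Trace: S3 -c-> S2 -b-> S2 -b-> S2 -a-> S0
After 4 symbols: S0.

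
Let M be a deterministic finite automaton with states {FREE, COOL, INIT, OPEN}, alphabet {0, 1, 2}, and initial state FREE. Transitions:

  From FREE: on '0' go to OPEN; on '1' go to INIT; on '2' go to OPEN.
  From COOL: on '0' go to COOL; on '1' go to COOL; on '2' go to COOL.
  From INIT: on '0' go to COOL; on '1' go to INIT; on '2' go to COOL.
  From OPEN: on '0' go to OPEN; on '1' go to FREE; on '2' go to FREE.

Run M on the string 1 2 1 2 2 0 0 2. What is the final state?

Trace: FREE -1-> INIT -2-> COOL -1-> COOL -2-> COOL -2-> COOL -0-> COOL -0-> COOL -2-> COOL

COOL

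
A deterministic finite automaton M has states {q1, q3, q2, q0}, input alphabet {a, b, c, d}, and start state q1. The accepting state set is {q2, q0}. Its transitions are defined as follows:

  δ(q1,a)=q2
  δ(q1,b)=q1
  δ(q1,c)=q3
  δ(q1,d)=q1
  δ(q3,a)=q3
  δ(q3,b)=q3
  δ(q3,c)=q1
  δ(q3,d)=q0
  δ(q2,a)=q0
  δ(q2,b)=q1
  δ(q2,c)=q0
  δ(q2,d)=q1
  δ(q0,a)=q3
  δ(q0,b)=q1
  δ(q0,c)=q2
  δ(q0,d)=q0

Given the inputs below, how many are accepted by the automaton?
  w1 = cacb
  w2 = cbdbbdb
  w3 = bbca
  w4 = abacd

w1: q1 → q3 → q3 → q1 → q1  → end q1, rejected
w2: q1 → q3 → q3 → q0 → q1 → q1 → q1 → q1  → end q1, rejected
w3: q1 → q1 → q1 → q3 → q3  → end q3, rejected
w4: q1 → q2 → q1 → q2 → q0 → q0  → end q0, accepted

1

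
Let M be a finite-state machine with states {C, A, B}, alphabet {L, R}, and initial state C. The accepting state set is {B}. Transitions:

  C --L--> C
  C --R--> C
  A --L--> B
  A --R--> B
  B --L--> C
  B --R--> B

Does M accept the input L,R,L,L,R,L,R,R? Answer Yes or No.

start at C
read 'L': C → C
read 'R': C → C
read 'L': C → C
read 'L': C → C
read 'R': C → C
read 'L': C → C
read 'R': C → C
read 'R': C → C
End state C is not accepting.

No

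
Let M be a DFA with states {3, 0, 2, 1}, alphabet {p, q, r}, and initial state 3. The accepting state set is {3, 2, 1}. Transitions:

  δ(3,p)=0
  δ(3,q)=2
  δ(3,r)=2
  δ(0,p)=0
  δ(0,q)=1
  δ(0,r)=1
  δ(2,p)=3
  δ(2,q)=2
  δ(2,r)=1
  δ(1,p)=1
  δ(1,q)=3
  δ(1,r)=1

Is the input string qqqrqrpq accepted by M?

Yes

3 → 2 → 2 → 2 → 1 → 3 → 2 → 3 → 2
End state 2 is accepting.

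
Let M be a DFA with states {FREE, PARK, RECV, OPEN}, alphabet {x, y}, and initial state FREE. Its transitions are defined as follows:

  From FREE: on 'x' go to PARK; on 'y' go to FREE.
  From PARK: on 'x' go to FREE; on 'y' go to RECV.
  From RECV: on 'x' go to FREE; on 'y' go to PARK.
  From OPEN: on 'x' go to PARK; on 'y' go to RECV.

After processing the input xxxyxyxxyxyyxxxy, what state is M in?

FREE → PARK → FREE → PARK → RECV → FREE → FREE → PARK → FREE → FREE → PARK → RECV → PARK → FREE → PARK → FREE → FREE

FREE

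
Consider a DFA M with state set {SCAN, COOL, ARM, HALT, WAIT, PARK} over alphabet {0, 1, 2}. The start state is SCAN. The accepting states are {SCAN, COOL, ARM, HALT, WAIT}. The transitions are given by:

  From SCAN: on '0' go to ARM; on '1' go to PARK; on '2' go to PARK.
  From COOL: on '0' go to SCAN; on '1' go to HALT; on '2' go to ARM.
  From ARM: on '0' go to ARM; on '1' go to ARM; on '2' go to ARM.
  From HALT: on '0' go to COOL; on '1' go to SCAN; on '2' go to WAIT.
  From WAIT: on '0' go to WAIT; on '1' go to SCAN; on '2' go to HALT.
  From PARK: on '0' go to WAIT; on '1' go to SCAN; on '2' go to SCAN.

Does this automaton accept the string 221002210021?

Yes

start at SCAN
read '2': SCAN → PARK
read '2': PARK → SCAN
read '1': SCAN → PARK
read '0': PARK → WAIT
read '0': WAIT → WAIT
read '2': WAIT → HALT
read '2': HALT → WAIT
read '1': WAIT → SCAN
read '0': SCAN → ARM
read '0': ARM → ARM
read '2': ARM → ARM
read '1': ARM → ARM
End state ARM is accepting.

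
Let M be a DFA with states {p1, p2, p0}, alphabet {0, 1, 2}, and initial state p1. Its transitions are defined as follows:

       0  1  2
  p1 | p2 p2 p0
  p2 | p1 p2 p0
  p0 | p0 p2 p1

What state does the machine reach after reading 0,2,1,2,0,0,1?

p2

p1 → p2 → p0 → p2 → p0 → p0 → p0 → p2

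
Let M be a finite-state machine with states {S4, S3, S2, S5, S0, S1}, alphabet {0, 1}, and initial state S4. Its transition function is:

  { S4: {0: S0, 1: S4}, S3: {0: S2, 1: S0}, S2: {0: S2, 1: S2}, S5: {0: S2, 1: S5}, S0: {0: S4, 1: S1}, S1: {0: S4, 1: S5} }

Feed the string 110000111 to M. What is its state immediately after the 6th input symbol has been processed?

S4

Trace: S4 -1-> S4 -1-> S4 -0-> S0 -0-> S4 -0-> S0 -0-> S4
After 6 symbols: S4.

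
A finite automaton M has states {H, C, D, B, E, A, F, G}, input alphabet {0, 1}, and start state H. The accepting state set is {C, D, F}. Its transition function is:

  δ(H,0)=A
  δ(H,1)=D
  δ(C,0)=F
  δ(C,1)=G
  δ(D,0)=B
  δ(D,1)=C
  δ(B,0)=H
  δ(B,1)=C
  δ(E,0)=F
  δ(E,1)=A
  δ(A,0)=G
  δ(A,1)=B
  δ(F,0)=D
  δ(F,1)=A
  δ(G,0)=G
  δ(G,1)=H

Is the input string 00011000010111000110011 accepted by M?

H → A → G → G → H → D → B → H → A → G → H → A → B → C → G → G → G → G → H → D → B → H → D → C
End state C is accepting.

Yes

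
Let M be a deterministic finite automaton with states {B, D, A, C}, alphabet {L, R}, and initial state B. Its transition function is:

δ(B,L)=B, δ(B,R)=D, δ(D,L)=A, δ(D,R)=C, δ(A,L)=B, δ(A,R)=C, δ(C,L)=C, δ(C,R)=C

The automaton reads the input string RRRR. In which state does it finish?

B → D → C → C → C

C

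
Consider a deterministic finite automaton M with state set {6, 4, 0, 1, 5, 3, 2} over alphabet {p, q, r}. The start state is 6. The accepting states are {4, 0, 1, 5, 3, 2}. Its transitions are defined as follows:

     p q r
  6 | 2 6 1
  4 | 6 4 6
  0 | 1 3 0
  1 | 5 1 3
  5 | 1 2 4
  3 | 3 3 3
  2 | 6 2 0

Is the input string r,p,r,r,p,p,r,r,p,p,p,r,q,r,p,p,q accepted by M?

Trace: 6 -r-> 1 -p-> 5 -r-> 4 -r-> 6 -p-> 2 -p-> 6 -r-> 1 -r-> 3 -p-> 3 -p-> 3 -p-> 3 -r-> 3 -q-> 3 -r-> 3 -p-> 3 -p-> 3 -q-> 3
End state 3 is accepting.

Yes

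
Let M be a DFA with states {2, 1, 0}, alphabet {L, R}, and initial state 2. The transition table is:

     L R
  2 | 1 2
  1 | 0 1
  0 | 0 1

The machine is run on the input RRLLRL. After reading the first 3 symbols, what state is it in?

Trace: 2 -R-> 2 -R-> 2 -L-> 1
After 3 symbols: 1.

1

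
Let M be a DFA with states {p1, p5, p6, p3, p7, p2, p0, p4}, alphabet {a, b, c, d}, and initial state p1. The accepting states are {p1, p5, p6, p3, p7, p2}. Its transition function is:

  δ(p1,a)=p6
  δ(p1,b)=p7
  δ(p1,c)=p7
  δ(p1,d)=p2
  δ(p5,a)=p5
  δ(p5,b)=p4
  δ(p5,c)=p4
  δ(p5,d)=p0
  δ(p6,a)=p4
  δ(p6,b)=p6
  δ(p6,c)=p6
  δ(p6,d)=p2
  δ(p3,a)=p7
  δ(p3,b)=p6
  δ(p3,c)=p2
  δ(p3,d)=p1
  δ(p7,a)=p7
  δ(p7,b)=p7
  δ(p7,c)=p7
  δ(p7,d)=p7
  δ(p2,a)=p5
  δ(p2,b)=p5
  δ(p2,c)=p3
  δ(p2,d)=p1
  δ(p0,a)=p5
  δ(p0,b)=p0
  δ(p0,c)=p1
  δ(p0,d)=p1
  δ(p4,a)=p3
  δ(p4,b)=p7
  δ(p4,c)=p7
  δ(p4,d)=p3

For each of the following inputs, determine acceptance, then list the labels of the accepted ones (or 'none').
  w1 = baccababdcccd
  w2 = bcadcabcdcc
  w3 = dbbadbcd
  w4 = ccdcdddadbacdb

w1, w2, w3, w4

w1: Trace: p1 -b-> p7 -a-> p7 -c-> p7 -c-> p7 -a-> p7 -b-> p7 -a-> p7 -b-> p7 -d-> p7 -c-> p7 -c-> p7 -c-> p7 -d-> p7  → end p7, accepted
w2: Trace: p1 -b-> p7 -c-> p7 -a-> p7 -d-> p7 -c-> p7 -a-> p7 -b-> p7 -c-> p7 -d-> p7 -c-> p7 -c-> p7  → end p7, accepted
w3: Trace: p1 -d-> p2 -b-> p5 -b-> p4 -a-> p3 -d-> p1 -b-> p7 -c-> p7 -d-> p7  → end p7, accepted
w4: Trace: p1 -c-> p7 -c-> p7 -d-> p7 -c-> p7 -d-> p7 -d-> p7 -d-> p7 -a-> p7 -d-> p7 -b-> p7 -a-> p7 -c-> p7 -d-> p7 -b-> p7  → end p7, accepted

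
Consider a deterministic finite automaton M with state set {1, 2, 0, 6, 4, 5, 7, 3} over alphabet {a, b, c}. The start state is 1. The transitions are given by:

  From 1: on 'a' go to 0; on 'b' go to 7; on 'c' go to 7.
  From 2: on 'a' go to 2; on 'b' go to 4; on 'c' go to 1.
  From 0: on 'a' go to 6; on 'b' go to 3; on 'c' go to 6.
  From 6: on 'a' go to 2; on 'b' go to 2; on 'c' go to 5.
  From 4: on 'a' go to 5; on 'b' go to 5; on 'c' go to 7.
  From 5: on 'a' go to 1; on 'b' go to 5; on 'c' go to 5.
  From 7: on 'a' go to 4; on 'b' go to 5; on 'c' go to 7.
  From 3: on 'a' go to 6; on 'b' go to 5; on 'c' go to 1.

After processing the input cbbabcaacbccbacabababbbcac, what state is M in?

7

start at 1
read 'c': 1 → 7
read 'b': 7 → 5
read 'b': 5 → 5
read 'a': 5 → 1
read 'b': 1 → 7
read 'c': 7 → 7
read 'a': 7 → 4
read 'a': 4 → 5
read 'c': 5 → 5
read 'b': 5 → 5
read 'c': 5 → 5
read 'c': 5 → 5
read 'b': 5 → 5
read 'a': 5 → 1
read 'c': 1 → 7
read 'a': 7 → 4
read 'b': 4 → 5
read 'a': 5 → 1
read 'b': 1 → 7
read 'a': 7 → 4
read 'b': 4 → 5
read 'b': 5 → 5
read 'b': 5 → 5
read 'c': 5 → 5
read 'a': 5 → 1
read 'c': 1 → 7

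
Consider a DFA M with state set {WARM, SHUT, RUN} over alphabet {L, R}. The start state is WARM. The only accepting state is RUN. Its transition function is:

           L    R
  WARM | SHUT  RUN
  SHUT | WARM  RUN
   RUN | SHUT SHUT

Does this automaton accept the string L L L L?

start at WARM
read 'L': WARM → SHUT
read 'L': SHUT → WARM
read 'L': WARM → SHUT
read 'L': SHUT → WARM
End state WARM is not accepting.

No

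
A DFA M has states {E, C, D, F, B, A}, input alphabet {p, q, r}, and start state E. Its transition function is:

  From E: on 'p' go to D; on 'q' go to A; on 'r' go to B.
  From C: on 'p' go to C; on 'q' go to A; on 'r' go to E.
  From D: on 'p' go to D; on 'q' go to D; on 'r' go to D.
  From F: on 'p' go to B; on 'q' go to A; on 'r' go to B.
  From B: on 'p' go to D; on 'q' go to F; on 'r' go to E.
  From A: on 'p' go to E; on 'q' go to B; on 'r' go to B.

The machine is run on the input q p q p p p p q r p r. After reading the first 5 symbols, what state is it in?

start at E
read 'q': E → A
read 'p': A → E
read 'q': E → A
read 'p': A → E
read 'p': E → D
After 5 symbols: D.

D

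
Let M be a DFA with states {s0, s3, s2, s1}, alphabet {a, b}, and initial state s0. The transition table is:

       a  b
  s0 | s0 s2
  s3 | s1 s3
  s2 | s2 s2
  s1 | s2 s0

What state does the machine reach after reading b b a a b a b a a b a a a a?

start at s0
read 'b': s0 → s2
read 'b': s2 → s2
read 'a': s2 → s2
read 'a': s2 → s2
read 'b': s2 → s2
read 'a': s2 → s2
read 'b': s2 → s2
read 'a': s2 → s2
read 'a': s2 → s2
read 'b': s2 → s2
read 'a': s2 → s2
read 'a': s2 → s2
read 'a': s2 → s2
read 'a': s2 → s2

s2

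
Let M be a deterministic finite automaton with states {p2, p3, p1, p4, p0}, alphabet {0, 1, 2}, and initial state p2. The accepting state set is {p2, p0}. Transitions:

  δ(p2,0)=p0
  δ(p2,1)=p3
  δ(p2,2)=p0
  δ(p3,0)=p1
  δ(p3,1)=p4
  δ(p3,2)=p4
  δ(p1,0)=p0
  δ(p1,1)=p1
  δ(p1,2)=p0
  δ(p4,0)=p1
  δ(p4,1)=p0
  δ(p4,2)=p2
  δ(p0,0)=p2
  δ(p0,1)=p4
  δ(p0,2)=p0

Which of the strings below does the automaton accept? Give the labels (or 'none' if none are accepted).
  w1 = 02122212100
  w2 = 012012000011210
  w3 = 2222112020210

w1

w1: p2 → p0 → p0 → p4 → p2 → p0 → p0 → p4 → p2 → p3 → p1 → p0  → end p0, accepted
w2: p2 → p0 → p4 → p2 → p0 → p4 → p2 → p0 → p2 → p0 → p2 → p3 → p4 → p2 → p3 → p1  → end p1, rejected
w3: p2 → p0 → p0 → p0 → p0 → p4 → p0 → p0 → p2 → p0 → p2 → p0 → p4 → p1  → end p1, rejected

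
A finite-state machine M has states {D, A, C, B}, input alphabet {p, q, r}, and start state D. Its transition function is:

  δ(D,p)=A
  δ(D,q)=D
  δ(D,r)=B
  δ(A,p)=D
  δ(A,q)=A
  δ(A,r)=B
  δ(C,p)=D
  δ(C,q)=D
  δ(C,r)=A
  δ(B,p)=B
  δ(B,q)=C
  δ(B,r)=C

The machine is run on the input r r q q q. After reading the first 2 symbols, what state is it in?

start at D
read 'r': D → B
read 'r': B → C
After 2 symbols: C.

C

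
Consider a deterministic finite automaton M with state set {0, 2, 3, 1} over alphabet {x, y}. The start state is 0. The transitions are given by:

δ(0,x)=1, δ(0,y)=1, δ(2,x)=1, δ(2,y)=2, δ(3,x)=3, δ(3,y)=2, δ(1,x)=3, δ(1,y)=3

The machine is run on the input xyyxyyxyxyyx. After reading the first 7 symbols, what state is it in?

Trace: 0 -x-> 1 -y-> 3 -y-> 2 -x-> 1 -y-> 3 -y-> 2 -x-> 1
After 7 symbols: 1.

1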